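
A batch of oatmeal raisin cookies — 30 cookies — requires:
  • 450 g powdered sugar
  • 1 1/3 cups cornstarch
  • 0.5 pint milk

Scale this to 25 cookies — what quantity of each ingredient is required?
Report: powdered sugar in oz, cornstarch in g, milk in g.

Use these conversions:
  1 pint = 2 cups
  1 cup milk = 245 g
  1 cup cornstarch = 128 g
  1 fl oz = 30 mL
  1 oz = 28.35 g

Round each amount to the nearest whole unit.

powdered sugar: 13 oz; cornstarch: 142 g; milk: 204 g

Scaling factor: 25/30 = 5/6.
powdered sugar: 450 g × 5/6 ÷ 28.35 g/oz ≈ 13 oz
cornstarch: 4/3 cup × 5/6 × 128 g/cup ≈ 142 g
milk: 0.5 pint × 5/6 × 2 cup/pint × 245 g/cup ≈ 204 g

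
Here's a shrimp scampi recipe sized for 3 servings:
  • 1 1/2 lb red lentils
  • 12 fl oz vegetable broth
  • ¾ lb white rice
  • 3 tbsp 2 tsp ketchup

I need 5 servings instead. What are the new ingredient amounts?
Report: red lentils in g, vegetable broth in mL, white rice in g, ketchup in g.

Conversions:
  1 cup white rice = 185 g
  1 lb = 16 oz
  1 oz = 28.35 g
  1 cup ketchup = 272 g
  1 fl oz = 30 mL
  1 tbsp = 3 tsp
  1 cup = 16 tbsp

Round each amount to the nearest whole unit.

red lentils: 1134 g; vegetable broth: 600 mL; white rice: 567 g; ketchup: 104 g

Scaling factor: 5/3.
red lentils: 1.5 lb × 5/3 × 16 oz/lb × 28.35 g/oz = 1134 g
vegetable broth: 12 fl oz × 5/3 × 30 mL/fl oz = 600 mL
white rice: 0.75 lb × 5/3 × 16 oz/lb × 28.35 g/oz = 567 g
ketchup: (3 tbsp + 2 tsp = 11/3 tbsp) × 5/3 ÷ 16 tbsp/cup × 272 g/cup ≈ 104 g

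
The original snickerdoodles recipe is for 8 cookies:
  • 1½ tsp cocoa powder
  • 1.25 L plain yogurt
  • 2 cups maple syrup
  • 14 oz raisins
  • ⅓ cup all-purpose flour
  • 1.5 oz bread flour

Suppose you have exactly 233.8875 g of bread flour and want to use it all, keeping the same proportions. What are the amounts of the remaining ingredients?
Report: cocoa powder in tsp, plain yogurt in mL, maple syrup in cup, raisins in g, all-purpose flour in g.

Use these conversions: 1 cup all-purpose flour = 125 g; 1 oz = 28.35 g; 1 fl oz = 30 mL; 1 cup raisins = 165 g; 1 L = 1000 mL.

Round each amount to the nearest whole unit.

cocoa powder: 8 tsp; plain yogurt: 6875 mL; maple syrup: 11 cup; raisins: 2183 g; all-purpose flour: 229 g

The original recipe has 42.525 g of bread flour, so the scaling factor is 233.8875 ÷ 42.525 = 11/2 = 5.5.
cocoa powder: 1.5 tsp × 11/2 ≈ 8 tsp
plain yogurt: 1.25 L × 11/2 × 1000 mL/L = 6875 mL
maple syrup: 2 cup × 11/2 = 11 cup
raisins: 14 oz × 11/2 × 28.35 g/oz ≈ 2183 g
all-purpose flour: 1/3 cup × 11/2 × 125 g/cup ≈ 229 g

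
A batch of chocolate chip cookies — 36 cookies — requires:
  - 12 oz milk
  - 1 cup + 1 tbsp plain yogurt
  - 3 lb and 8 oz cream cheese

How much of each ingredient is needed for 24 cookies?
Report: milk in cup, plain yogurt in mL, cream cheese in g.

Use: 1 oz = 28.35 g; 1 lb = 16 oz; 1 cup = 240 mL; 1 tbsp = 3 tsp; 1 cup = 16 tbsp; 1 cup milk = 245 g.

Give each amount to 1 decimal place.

milk: 0.9 cup; plain yogurt: 170.0 mL; cream cheese: 1058.4 g

Scaling factor: 24/36 = 2/3.
milk: 12 oz × 2/3 × 28.35 g/oz ÷ 245 g/cup ≈ 0.9 cup
plain yogurt: (1 cup + 1 tbsp = 1.0625 cup) × 2/3 × 240 mL/cup = 170.0 mL
cream cheese: (3 lb + 8 oz = 3.5 lb) × 2/3 × 16 oz/lb × 28.35 g/oz = 1058.4 g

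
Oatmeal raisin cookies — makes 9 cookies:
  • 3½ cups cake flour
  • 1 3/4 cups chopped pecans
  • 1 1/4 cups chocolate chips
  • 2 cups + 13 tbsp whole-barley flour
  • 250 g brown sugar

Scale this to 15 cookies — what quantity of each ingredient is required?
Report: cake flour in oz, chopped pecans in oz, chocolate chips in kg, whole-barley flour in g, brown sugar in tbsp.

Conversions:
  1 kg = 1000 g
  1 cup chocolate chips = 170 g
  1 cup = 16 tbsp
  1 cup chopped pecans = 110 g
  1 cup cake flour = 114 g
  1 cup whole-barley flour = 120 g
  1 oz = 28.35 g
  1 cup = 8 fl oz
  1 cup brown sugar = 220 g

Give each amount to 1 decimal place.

Scaling factor: 15/9 = 5/3.
cake flour: 3.5 cup × 5/3 × 114 g/cup ÷ 28.35 g/oz ≈ 23.5 oz
chopped pecans: 1.75 cup × 5/3 × 110 g/cup ÷ 28.35 g/oz ≈ 11.3 oz
chocolate chips: 1.25 cup × 5/3 × 170 g/cup ÷ 1000 g/kg ≈ 0.4 kg
whole-barley flour: (2 cup + 13 tbsp = 2.8125 cup) × 5/3 × 120 g/cup = 562.5 g
brown sugar: 250 g × 5/3 ÷ 220 g/cup × 16 tbsp/cup ≈ 30.3 tbsp

cake flour: 23.5 oz; chopped pecans: 11.3 oz; chocolate chips: 0.4 kg; whole-barley flour: 562.5 g; brown sugar: 30.3 tbsp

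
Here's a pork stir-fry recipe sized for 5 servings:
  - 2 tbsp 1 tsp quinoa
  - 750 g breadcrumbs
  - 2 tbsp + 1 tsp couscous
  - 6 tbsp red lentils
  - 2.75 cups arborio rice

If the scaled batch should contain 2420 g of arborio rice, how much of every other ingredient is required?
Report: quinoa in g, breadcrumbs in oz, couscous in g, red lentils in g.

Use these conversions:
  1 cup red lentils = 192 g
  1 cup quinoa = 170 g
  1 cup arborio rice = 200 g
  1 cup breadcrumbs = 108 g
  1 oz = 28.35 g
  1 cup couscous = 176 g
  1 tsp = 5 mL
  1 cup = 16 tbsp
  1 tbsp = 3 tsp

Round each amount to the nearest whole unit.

quinoa: 109 g; breadcrumbs: 116 oz; couscous: 113 g; red lentils: 317 g

The original recipe has 550 g of arborio rice, so the scaling factor is 2420 ÷ 550 = 22/5 = 4.4.
quinoa: (2 tbsp + 1 tsp = 7/3 tbsp) × 22/5 ÷ 16 tbsp/cup × 170 g/cup ≈ 109 g
breadcrumbs: 750 g × 22/5 ÷ 28.35 g/oz ≈ 116 oz
couscous: (2 tbsp + 1 tsp = 7/3 tbsp) × 22/5 ÷ 16 tbsp/cup × 176 g/cup ≈ 113 g
red lentils: 6 tbsp × 22/5 ÷ 16 tbsp/cup × 192 g/cup ≈ 317 g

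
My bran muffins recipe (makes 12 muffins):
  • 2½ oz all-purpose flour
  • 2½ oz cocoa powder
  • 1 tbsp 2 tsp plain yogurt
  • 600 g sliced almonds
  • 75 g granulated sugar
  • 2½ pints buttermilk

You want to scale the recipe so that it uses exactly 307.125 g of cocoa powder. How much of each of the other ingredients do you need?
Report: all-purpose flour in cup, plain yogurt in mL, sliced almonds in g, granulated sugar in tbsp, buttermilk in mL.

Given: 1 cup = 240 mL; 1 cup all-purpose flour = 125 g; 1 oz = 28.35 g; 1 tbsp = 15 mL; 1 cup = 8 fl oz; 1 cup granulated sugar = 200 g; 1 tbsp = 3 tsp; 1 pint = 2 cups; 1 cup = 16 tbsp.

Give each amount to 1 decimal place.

The original recipe has 70.875 g of cocoa powder, so the scaling factor is 307.125 ÷ 70.875 = 13/3.
all-purpose flour: 2.5 oz × 13/3 × 28.35 g/oz ÷ 125 g/cup ≈ 2.5 cup
plain yogurt: (1 tbsp + 2 tsp = 5/3 tbsp) × 13/3 × 15 mL/tbsp ≈ 108.3 mL
sliced almonds: 600 g × 13/3 = 2600.0 g
granulated sugar: 75 g × 13/3 ÷ 200 g/cup × 16 tbsp/cup = 26.0 tbsp
buttermilk: 2.5 pint × 13/3 × 2 cup/pint × 240 mL/cup = 5200.0 mL

all-purpose flour: 2.5 cup; plain yogurt: 108.3 mL; sliced almonds: 2600.0 g; granulated sugar: 26.0 tbsp; buttermilk: 5200.0 mL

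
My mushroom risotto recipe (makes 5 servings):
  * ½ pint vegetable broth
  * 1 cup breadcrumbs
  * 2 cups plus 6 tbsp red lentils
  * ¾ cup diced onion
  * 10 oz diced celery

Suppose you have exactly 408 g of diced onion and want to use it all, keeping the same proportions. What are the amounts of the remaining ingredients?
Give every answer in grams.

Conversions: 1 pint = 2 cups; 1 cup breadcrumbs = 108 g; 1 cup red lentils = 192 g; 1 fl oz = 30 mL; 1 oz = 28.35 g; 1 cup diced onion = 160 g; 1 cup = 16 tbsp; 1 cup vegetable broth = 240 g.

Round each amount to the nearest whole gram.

vegetable broth: 816 g; breadcrumbs: 367 g; red lentils: 1550 g; diced celery: 964 g

The original recipe has 120 g of diced onion, so the scaling factor is 408 ÷ 120 = 17/5 = 3.4.
vegetable broth: 0.5 pint × 17/5 × 2 cup/pint × 240 g/cup = 816 g
breadcrumbs: 1 cup × 17/5 × 108 g/cup ≈ 367 g
red lentils: (2 cup + 6 tbsp = 2.375 cup) × 17/5 × 192 g/cup ≈ 1550 g
diced celery: 10 oz × 17/5 × 28.35 g/oz ≈ 964 g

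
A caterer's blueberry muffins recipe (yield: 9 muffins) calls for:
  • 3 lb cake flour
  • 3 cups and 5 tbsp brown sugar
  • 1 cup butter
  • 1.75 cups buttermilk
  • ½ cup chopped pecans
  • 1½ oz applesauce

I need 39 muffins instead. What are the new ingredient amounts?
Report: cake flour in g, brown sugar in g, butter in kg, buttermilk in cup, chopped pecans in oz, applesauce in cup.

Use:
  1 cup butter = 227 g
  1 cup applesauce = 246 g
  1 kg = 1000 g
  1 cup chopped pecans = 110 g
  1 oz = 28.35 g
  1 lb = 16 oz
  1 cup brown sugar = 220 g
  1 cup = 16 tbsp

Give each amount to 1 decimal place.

cake flour: 5896.8 g; brown sugar: 3157.9 g; butter: 1.0 kg; buttermilk: 7.6 cup; chopped pecans: 8.4 oz; applesauce: 0.7 cup

Scaling factor: 39/9 = 13/3.
cake flour: 3 lb × 13/3 × 16 oz/lb × 28.35 g/oz = 5896.8 g
brown sugar: (3 cup + 5 tbsp = 3.3125 cup) × 13/3 × 220 g/cup ≈ 3157.9 g
butter: 1 cup × 13/3 × 227 g/cup ÷ 1000 g/kg ≈ 1.0 kg
buttermilk: 1.75 cup × 13/3 ≈ 7.6 cup
chopped pecans: 0.5 cup × 13/3 × 110 g/cup ÷ 28.35 g/oz ≈ 8.4 oz
applesauce: 1.5 oz × 13/3 × 28.35 g/oz ÷ 246 g/cup ≈ 0.7 cup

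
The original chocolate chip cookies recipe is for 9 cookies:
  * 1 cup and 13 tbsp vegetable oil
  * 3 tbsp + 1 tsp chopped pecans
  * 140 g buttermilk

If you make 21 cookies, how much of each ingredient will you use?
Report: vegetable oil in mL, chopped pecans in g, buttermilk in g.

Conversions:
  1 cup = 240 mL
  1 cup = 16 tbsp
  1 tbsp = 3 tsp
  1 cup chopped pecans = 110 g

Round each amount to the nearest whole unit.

Scaling factor: 21/9 = 7/3.
vegetable oil: (1 cup + 13 tbsp = 1.8125 cup) × 7/3 × 240 mL/cup = 1015 mL
chopped pecans: (3 tbsp + 1 tsp = 10/3 tbsp) × 7/3 ÷ 16 tbsp/cup × 110 g/cup ≈ 53 g
buttermilk: 140 g × 7/3 ≈ 327 g

vegetable oil: 1015 mL; chopped pecans: 53 g; buttermilk: 327 g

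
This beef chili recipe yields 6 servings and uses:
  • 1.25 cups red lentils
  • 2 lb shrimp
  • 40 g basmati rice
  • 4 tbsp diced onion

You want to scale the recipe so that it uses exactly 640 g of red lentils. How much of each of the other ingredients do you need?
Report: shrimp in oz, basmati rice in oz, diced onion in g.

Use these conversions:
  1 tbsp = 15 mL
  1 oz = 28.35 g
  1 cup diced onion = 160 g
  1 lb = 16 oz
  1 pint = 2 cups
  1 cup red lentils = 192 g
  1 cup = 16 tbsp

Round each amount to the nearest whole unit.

The original recipe has 240 g of red lentils, so the scaling factor is 640 ÷ 240 = 8/3.
shrimp: 2 lb × 8/3 × 16 oz/lb ≈ 85 oz
basmati rice: 40 g × 8/3 ÷ 28.35 g/oz ≈ 4 oz
diced onion: 4 tbsp × 8/3 ÷ 16 tbsp/cup × 160 g/cup ≈ 107 g

shrimp: 85 oz; basmati rice: 4 oz; diced onion: 107 g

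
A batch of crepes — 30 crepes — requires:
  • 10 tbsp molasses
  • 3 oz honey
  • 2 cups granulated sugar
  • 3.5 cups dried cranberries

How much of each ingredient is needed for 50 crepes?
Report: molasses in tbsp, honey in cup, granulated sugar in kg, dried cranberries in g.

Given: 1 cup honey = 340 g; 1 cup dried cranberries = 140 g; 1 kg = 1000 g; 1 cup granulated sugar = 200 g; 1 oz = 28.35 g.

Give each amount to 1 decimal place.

Scaling factor: 50/30 = 5/3.
molasses: 10 tbsp × 5/3 ≈ 16.7 tbsp
honey: 3 oz × 5/3 × 28.35 g/oz ÷ 340 g/cup ≈ 0.4 cup
granulated sugar: 2 cup × 5/3 × 200 g/cup ÷ 1000 g/kg ≈ 0.7 kg
dried cranberries: 3.5 cup × 5/3 × 140 g/cup ≈ 816.7 g

molasses: 16.7 tbsp; honey: 0.4 cup; granulated sugar: 0.7 kg; dried cranberries: 816.7 g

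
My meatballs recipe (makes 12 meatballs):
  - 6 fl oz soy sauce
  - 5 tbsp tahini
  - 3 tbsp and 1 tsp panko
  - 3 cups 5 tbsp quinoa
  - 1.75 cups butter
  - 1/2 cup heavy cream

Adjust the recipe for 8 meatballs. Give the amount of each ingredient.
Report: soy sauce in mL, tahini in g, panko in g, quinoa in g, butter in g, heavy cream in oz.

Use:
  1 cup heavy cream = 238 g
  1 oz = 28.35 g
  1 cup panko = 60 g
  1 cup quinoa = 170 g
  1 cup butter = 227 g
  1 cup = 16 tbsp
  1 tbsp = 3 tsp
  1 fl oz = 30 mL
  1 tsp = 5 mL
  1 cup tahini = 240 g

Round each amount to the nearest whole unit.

soy sauce: 120 mL; tahini: 50 g; panko: 8 g; quinoa: 375 g; butter: 265 g; heavy cream: 3 oz

Scaling factor: 8/12 = 2/3.
soy sauce: 6 fl oz × 2/3 × 30 mL/fl oz = 120 mL
tahini: 5 tbsp × 2/3 ÷ 16 tbsp/cup × 240 g/cup = 50 g
panko: (3 tbsp + 1 tsp = 10/3 tbsp) × 2/3 ÷ 16 tbsp/cup × 60 g/cup ≈ 8 g
quinoa: (3 cup + 5 tbsp = 3.3125 cup) × 2/3 × 170 g/cup ≈ 375 g
butter: 1.75 cup × 2/3 × 227 g/cup ≈ 265 g
heavy cream: 0.5 cup × 2/3 × 238 g/cup ÷ 28.35 g/oz ≈ 3 oz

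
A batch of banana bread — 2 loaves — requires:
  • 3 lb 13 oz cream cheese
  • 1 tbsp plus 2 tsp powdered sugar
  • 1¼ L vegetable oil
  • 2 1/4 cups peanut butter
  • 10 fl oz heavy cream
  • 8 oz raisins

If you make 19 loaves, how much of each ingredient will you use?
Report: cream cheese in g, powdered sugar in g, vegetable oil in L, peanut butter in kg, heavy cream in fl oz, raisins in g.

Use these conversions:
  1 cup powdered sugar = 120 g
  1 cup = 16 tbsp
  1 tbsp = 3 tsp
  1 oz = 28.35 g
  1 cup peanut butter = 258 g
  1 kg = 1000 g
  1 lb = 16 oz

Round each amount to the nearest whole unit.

Scaling factor: 19/2 = 9.5.
cream cheese: (3 lb + 13 oz = 3.8125 lb) × 19/2 × 16 oz/lb × 28.35 g/oz ≈ 16429 g
powdered sugar: (1 tbsp + 2 tsp = 5/3 tbsp) × 19/2 ÷ 16 tbsp/cup × 120 g/cup ≈ 119 g
vegetable oil: 1.25 L × 19/2 ≈ 12 L
peanut butter: 2.25 cup × 19/2 × 258 g/cup ÷ 1000 g/kg ≈ 6 kg
heavy cream: 10 fl oz × 19/2 = 95 fl oz
raisins: 8 oz × 19/2 × 28.35 g/oz ≈ 2155 g

cream cheese: 16429 g; powdered sugar: 119 g; vegetable oil: 12 L; peanut butter: 6 kg; heavy cream: 95 fl oz; raisins: 2155 g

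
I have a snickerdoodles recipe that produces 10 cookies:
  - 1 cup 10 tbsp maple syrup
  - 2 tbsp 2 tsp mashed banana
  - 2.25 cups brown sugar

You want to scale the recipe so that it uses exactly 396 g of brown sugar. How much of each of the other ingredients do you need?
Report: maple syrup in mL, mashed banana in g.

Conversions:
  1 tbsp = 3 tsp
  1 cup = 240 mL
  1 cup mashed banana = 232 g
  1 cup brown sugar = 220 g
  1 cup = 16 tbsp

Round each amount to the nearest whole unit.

maple syrup: 312 mL; mashed banana: 31 g

The original recipe has 495 g of brown sugar, so the scaling factor is 396 ÷ 495 = 4/5 = 0.8.
maple syrup: (1 cup + 10 tbsp = 1.625 cup) × 4/5 × 240 mL/cup = 312 mL
mashed banana: (2 tbsp + 2 tsp = 8/3 tbsp) × 4/5 ÷ 16 tbsp/cup × 232 g/cup ≈ 31 g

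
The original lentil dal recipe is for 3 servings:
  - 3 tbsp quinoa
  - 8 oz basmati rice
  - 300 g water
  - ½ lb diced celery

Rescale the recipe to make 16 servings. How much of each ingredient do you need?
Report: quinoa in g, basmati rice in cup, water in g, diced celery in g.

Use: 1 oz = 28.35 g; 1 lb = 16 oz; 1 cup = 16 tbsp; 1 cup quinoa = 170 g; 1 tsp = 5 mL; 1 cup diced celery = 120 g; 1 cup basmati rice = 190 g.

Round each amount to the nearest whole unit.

quinoa: 170 g; basmati rice: 6 cup; water: 1600 g; diced celery: 1210 g

Scaling factor: 16/3.
quinoa: 3 tbsp × 16/3 ÷ 16 tbsp/cup × 170 g/cup = 170 g
basmati rice: 8 oz × 16/3 × 28.35 g/oz ÷ 190 g/cup ≈ 6 cup
water: 300 g × 16/3 = 1600 g
diced celery: 0.5 lb × 16/3 × 16 oz/lb × 28.35 g/oz ≈ 1210 g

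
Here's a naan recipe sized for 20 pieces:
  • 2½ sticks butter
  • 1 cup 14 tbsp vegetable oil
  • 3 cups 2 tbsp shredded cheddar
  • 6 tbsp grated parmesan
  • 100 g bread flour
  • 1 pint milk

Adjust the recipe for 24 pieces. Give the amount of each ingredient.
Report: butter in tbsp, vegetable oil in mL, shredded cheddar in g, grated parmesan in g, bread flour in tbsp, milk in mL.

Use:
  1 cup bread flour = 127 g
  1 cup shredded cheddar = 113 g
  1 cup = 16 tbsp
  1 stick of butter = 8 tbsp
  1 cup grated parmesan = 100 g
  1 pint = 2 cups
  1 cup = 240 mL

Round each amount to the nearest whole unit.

butter: 24 tbsp; vegetable oil: 540 mL; shredded cheddar: 424 g; grated parmesan: 45 g; bread flour: 15 tbsp; milk: 576 mL

Scaling factor: 24/20 = 6/5 = 1.2.
butter: 2.5 stick × 6/5 × 8 tbsp/stick = 24 tbsp
vegetable oil: (1 cup + 14 tbsp = 1.875 cup) × 6/5 × 240 mL/cup = 540 mL
shredded cheddar: (3 cup + 2 tbsp = 3.125 cup) × 6/5 × 113 g/cup ≈ 424 g
grated parmesan: 6 tbsp × 6/5 ÷ 16 tbsp/cup × 100 g/cup = 45 g
bread flour: 100 g × 6/5 ÷ 127 g/cup × 16 tbsp/cup ≈ 15 tbsp
milk: 1 pint × 6/5 × 2 cup/pint × 240 mL/cup = 576 mL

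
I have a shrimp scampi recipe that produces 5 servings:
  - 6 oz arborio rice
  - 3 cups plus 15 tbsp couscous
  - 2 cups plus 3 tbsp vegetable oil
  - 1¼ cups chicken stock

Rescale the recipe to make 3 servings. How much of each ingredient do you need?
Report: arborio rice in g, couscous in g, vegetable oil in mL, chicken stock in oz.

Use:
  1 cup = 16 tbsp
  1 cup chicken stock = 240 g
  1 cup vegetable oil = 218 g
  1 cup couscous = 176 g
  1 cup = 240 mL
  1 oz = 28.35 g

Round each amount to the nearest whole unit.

Scaling factor: 3/5 = 0.6.
arborio rice: 6 oz × 3/5 × 28.35 g/oz ≈ 102 g
couscous: (3 cup + 15 tbsp = 3.9375 cup) × 3/5 × 176 g/cup ≈ 416 g
vegetable oil: (2 cup + 3 tbsp = 2.1875 cup) × 3/5 × 240 mL/cup = 315 mL
chicken stock: 1.25 cup × 3/5 × 240 g/cup ÷ 28.35 g/oz ≈ 6 oz

arborio rice: 102 g; couscous: 416 g; vegetable oil: 315 mL; chicken stock: 6 oz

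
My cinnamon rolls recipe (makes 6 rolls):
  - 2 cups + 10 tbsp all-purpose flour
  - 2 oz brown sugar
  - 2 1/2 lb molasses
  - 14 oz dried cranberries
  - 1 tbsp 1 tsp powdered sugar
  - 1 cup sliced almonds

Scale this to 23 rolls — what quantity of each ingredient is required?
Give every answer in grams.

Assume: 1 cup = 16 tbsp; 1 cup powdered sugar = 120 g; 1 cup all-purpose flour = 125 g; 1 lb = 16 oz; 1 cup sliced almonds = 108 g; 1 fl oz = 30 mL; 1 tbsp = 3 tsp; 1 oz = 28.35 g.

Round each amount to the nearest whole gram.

Scaling factor: 23/6.
all-purpose flour: (2 cup + 10 tbsp = 2.625 cup) × 23/6 × 125 g/cup ≈ 1258 g
brown sugar: 2 oz × 23/6 × 28.35 g/oz ≈ 217 g
molasses: 2.5 lb × 23/6 × 16 oz/lb × 28.35 g/oz = 4347 g
dried cranberries: 14 oz × 23/6 × 28.35 g/oz ≈ 1521 g
powdered sugar: (1 tbsp + 1 tsp = 4/3 tbsp) × 23/6 ÷ 16 tbsp/cup × 120 g/cup ≈ 38 g
sliced almonds: 1 cup × 23/6 × 108 g/cup = 414 g

all-purpose flour: 1258 g; brown sugar: 217 g; molasses: 4347 g; dried cranberries: 1521 g; powdered sugar: 38 g; sliced almonds: 414 g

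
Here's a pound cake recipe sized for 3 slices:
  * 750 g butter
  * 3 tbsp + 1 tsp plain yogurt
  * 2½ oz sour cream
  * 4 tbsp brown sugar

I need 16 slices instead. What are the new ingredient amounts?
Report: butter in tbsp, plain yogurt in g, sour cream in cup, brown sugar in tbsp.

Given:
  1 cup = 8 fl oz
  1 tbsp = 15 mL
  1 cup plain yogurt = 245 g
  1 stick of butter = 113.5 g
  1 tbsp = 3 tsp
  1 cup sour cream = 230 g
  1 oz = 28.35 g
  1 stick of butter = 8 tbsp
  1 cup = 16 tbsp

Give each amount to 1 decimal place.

Scaling factor: 16/3.
butter: 750 g × 16/3 ÷ 113.5 g/stick × 8 tbsp/stick ≈ 281.9 tbsp
plain yogurt: (3 tbsp + 1 tsp = 10/3 tbsp) × 16/3 ÷ 16 tbsp/cup × 245 g/cup ≈ 272.2 g
sour cream: 2.5 oz × 16/3 × 28.35 g/oz ÷ 230 g/cup ≈ 1.6 cup
brown sugar: 4 tbsp × 16/3 ≈ 21.3 tbsp

butter: 281.9 tbsp; plain yogurt: 272.2 g; sour cream: 1.6 cup; brown sugar: 21.3 tbsp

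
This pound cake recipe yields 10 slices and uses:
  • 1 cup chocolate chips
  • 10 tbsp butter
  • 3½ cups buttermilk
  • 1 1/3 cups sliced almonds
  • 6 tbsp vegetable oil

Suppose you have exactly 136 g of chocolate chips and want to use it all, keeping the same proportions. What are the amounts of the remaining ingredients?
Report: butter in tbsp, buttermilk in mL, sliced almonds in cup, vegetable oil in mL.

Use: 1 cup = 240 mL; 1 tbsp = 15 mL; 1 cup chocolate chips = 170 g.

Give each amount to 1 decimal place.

butter: 8.0 tbsp; buttermilk: 672.0 mL; sliced almonds: 1.1 cup; vegetable oil: 72.0 mL

The original recipe has 170 g of chocolate chips, so the scaling factor is 136 ÷ 170 = 4/5 = 0.8.
butter: 10 tbsp × 4/5 = 8.0 tbsp
buttermilk: 3.5 cup × 4/5 × 240 mL/cup = 672.0 mL
sliced almonds: 4/3 cup × 4/5 ≈ 1.1 cup
vegetable oil: 6 tbsp × 4/5 × 15 mL/tbsp = 72.0 mL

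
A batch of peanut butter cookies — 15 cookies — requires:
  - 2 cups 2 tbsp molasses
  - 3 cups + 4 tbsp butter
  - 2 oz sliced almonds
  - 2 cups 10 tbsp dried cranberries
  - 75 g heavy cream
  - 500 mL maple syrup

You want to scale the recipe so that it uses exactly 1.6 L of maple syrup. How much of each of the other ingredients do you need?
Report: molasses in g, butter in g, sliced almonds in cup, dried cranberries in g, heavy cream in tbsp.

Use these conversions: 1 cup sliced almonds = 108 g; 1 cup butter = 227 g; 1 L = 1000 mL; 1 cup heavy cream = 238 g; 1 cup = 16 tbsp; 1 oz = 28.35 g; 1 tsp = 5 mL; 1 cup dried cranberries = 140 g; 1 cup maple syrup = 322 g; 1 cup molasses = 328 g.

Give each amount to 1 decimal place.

The original recipe has 0.5 L of maple syrup, so the scaling factor is 1.6 ÷ 0.5 = 16/5 = 3.2.
molasses: (2 cup + 2 tbsp = 2.125 cup) × 16/5 × 328 g/cup = 2230.4 g
butter: (3 cup + 4 tbsp = 3.25 cup) × 16/5 × 227 g/cup = 2360.8 g
sliced almonds: 2 oz × 16/5 × 28.35 g/oz ÷ 108 g/cup ≈ 1.7 cup
dried cranberries: (2 cup + 10 tbsp = 2.625 cup) × 16/5 × 140 g/cup = 1176.0 g
heavy cream: 75 g × 16/5 ÷ 238 g/cup × 16 tbsp/cup ≈ 16.1 tbsp

molasses: 2230.4 g; butter: 2360.8 g; sliced almonds: 1.7 cup; dried cranberries: 1176.0 g; heavy cream: 16.1 tbsp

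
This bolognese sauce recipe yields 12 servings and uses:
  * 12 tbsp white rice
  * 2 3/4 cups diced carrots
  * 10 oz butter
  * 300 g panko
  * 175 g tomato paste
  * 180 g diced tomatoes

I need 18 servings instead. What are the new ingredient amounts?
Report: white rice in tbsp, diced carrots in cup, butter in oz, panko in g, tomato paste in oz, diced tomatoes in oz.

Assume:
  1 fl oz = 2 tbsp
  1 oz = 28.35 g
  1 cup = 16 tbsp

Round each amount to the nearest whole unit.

Scaling factor: 18/12 = 3/2 = 1.5.
white rice: 12 tbsp × 3/2 = 18 tbsp
diced carrots: 2.75 cup × 3/2 ≈ 4 cup
butter: 10 oz × 3/2 = 15 oz
panko: 300 g × 3/2 = 450 g
tomato paste: 175 g × 3/2 ÷ 28.35 g/oz ≈ 9 oz
diced tomatoes: 180 g × 3/2 ÷ 28.35 g/oz ≈ 10 oz

white rice: 18 tbsp; diced carrots: 4 cup; butter: 15 oz; panko: 450 g; tomato paste: 9 oz; diced tomatoes: 10 oz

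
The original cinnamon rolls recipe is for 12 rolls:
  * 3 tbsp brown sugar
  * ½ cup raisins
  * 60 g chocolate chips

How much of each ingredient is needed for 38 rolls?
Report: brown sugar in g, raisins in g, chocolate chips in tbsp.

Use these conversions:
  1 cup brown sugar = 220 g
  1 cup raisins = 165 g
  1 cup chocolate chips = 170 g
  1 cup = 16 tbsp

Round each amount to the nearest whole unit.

Scaling factor: 38/12 = 19/6.
brown sugar: 3 tbsp × 19/6 ÷ 16 tbsp/cup × 220 g/cup ≈ 131 g
raisins: 0.5 cup × 19/6 × 165 g/cup ≈ 261 g
chocolate chips: 60 g × 19/6 ÷ 170 g/cup × 16 tbsp/cup ≈ 18 tbsp

brown sugar: 131 g; raisins: 261 g; chocolate chips: 18 tbsp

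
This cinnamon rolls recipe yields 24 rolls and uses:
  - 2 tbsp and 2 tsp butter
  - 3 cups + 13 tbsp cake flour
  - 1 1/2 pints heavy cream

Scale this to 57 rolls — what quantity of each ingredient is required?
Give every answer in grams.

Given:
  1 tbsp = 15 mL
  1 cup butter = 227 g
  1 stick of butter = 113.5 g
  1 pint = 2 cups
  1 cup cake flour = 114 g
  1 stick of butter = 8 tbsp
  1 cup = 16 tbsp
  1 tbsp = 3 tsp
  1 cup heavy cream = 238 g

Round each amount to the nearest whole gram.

Scaling factor: 57/24 = 19/8 = 2.375.
butter: (2 tbsp + 2 tsp = 8/3 tbsp) × 19/8 ÷ 8 tbsp/stick × 113.5 g/stick ≈ 90 g
cake flour: (3 cup + 13 tbsp = 3.8125 cup) × 19/8 × 114 g/cup ≈ 1032 g
heavy cream: 1.5 pint × 19/8 × 2 cup/pint × 238 g/cup ≈ 1696 g

butter: 90 g; cake flour: 1032 g; heavy cream: 1696 g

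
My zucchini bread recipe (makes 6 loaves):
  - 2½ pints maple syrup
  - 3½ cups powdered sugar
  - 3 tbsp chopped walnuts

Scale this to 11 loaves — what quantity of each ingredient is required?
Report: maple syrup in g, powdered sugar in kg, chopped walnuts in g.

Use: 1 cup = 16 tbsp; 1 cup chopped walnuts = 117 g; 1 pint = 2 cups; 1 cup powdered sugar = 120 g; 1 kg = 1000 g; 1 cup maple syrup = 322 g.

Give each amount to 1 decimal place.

Scaling factor: 11/6.
maple syrup: 2.5 pint × 11/6 × 2 cup/pint × 322 g/cup ≈ 2951.7 g
powdered sugar: 3.5 cup × 11/6 × 120 g/cup ÷ 1000 g/kg ≈ 0.8 kg
chopped walnuts: 3 tbsp × 11/6 ÷ 16 tbsp/cup × 117 g/cup ≈ 40.2 g

maple syrup: 2951.7 g; powdered sugar: 0.8 kg; chopped walnuts: 40.2 g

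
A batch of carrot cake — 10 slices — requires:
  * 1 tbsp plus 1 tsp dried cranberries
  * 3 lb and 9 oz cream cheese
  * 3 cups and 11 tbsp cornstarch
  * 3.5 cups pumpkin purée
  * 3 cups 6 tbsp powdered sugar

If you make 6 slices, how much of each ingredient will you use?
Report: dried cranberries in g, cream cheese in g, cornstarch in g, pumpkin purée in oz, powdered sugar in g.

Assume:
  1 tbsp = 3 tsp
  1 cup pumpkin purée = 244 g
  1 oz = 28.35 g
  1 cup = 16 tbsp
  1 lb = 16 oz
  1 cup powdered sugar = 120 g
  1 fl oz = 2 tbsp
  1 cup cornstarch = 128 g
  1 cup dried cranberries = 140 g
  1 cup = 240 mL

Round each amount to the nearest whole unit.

dried cranberries: 7 g; cream cheese: 970 g; cornstarch: 283 g; pumpkin purée: 18 oz; powdered sugar: 243 g

Scaling factor: 6/10 = 3/5 = 0.6.
dried cranberries: (1 tbsp + 1 tsp = 4/3 tbsp) × 3/5 ÷ 16 tbsp/cup × 140 g/cup = 7 g
cream cheese: (3 lb + 9 oz = 3.5625 lb) × 3/5 × 16 oz/lb × 28.35 g/oz ≈ 970 g
cornstarch: (3 cup + 11 tbsp = 3.6875 cup) × 3/5 × 128 g/cup ≈ 283 g
pumpkin purée: 3.5 cup × 3/5 × 244 g/cup ÷ 28.35 g/oz ≈ 18 oz
powdered sugar: (3 cup + 6 tbsp = 3.375 cup) × 3/5 × 120 g/cup = 243 g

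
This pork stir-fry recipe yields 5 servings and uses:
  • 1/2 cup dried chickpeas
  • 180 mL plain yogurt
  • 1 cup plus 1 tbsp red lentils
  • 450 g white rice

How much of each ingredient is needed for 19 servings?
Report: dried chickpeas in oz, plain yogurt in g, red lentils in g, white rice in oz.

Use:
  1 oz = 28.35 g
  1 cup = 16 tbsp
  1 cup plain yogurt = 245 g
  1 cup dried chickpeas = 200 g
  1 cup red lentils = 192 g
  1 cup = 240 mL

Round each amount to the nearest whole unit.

dried chickpeas: 13 oz; plain yogurt: 698 g; red lentils: 775 g; white rice: 60 oz

Scaling factor: 19/5 = 3.8.
dried chickpeas: 0.5 cup × 19/5 × 200 g/cup ÷ 28.35 g/oz ≈ 13 oz
plain yogurt: 180 mL × 19/5 ÷ 240 mL/cup × 245 g/cup ≈ 698 g
red lentils: (1 cup + 1 tbsp = 1.0625 cup) × 19/5 × 192 g/cup ≈ 775 g
white rice: 450 g × 19/5 ÷ 28.35 g/oz ≈ 60 oz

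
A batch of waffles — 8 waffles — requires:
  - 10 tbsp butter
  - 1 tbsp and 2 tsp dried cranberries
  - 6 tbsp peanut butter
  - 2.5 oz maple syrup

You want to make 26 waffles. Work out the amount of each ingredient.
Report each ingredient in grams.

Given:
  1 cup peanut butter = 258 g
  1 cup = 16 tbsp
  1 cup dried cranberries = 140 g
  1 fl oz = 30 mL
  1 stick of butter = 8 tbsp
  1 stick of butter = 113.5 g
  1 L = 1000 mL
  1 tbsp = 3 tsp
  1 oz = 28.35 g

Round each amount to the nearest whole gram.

butter: 461 g; dried cranberries: 47 g; peanut butter: 314 g; maple syrup: 230 g

Scaling factor: 26/8 = 13/4 = 3.25.
butter: 10 tbsp × 13/4 ÷ 8 tbsp/stick × 113.5 g/stick ≈ 461 g
dried cranberries: (1 tbsp + 2 tsp = 5/3 tbsp) × 13/4 ÷ 16 tbsp/cup × 140 g/cup ≈ 47 g
peanut butter: 6 tbsp × 13/4 ÷ 16 tbsp/cup × 258 g/cup ≈ 314 g
maple syrup: 2.5 oz × 13/4 × 28.35 g/oz ≈ 230 g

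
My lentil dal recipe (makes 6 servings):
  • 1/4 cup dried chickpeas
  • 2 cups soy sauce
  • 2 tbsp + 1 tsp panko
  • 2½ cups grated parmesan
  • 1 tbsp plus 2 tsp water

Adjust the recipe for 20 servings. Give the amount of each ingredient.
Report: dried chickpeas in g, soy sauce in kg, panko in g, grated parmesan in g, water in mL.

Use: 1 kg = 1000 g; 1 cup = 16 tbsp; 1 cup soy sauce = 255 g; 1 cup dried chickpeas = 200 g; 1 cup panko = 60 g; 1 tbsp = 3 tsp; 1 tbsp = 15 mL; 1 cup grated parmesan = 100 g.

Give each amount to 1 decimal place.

dried chickpeas: 166.7 g; soy sauce: 1.7 kg; panko: 29.2 g; grated parmesan: 833.3 g; water: 83.3 mL

Scaling factor: 20/6 = 10/3.
dried chickpeas: 0.25 cup × 10/3 × 200 g/cup ≈ 166.7 g
soy sauce: 2 cup × 10/3 × 255 g/cup ÷ 1000 g/kg = 1.7 kg
panko: (2 tbsp + 1 tsp = 7/3 tbsp) × 10/3 ÷ 16 tbsp/cup × 60 g/cup ≈ 29.2 g
grated parmesan: 2.5 cup × 10/3 × 100 g/cup ≈ 833.3 g
water: (1 tbsp + 2 tsp = 5/3 tbsp) × 10/3 × 15 mL/tbsp ≈ 83.3 mL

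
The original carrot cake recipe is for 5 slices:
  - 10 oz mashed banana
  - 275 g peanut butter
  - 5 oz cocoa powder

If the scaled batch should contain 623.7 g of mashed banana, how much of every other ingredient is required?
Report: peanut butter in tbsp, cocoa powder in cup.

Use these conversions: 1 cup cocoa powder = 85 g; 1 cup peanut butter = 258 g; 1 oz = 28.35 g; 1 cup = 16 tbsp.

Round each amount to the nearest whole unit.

The original recipe has 283.5 g of mashed banana, so the scaling factor is 623.7 ÷ 283.5 = 11/5 = 2.2.
peanut butter: 275 g × 11/5 ÷ 258 g/cup × 16 tbsp/cup ≈ 38 tbsp
cocoa powder: 5 oz × 11/5 × 28.35 g/oz ÷ 85 g/cup ≈ 4 cup

peanut butter: 38 tbsp; cocoa powder: 4 cup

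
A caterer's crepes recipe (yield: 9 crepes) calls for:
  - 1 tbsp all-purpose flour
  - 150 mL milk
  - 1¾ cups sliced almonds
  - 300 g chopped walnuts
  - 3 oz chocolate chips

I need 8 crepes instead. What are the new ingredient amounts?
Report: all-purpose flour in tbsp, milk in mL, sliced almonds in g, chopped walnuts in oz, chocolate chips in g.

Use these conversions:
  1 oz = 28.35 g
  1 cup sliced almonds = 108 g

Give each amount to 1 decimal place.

Scaling factor: 8/9.
all-purpose flour: 1 tbsp × 8/9 ≈ 0.9 tbsp
milk: 150 mL × 8/9 ≈ 133.3 mL
sliced almonds: 1.75 cup × 8/9 × 108 g/cup = 168.0 g
chopped walnuts: 300 g × 8/9 ÷ 28.35 g/oz ≈ 9.4 oz
chocolate chips: 3 oz × 8/9 × 28.35 g/oz = 75.6 g

all-purpose flour: 0.9 tbsp; milk: 133.3 mL; sliced almonds: 168.0 g; chopped walnuts: 9.4 oz; chocolate chips: 75.6 g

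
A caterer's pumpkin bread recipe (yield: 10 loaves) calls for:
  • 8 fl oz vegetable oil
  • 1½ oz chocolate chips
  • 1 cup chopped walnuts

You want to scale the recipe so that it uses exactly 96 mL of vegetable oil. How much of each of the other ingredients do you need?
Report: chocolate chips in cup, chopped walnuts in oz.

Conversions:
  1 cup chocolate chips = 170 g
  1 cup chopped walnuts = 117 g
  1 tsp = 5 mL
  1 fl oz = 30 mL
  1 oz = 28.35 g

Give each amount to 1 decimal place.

The original recipe has 240 mL of vegetable oil, so the scaling factor is 96 ÷ 240 = 2/5 = 0.4.
chocolate chips: 1.5 oz × 2/5 × 28.35 g/oz ÷ 170 g/cup ≈ 0.1 cup
chopped walnuts: 1 cup × 2/5 × 117 g/cup ÷ 28.35 g/oz ≈ 1.7 oz

chocolate chips: 0.1 cup; chopped walnuts: 1.7 oz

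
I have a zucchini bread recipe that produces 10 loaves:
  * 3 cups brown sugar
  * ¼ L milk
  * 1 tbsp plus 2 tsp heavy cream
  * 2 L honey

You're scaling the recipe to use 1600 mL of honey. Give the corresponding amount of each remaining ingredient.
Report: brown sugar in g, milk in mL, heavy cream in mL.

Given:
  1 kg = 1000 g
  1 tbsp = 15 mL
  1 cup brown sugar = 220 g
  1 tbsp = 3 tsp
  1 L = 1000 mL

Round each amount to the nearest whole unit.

The original recipe has 2000 mL of honey, so the scaling factor is 1600 ÷ 2000 = 4/5 = 0.8.
brown sugar: 3 cup × 4/5 × 220 g/cup = 528 g
milk: 0.25 L × 4/5 × 1000 mL/L = 200 mL
heavy cream: (1 tbsp + 2 tsp = 5/3 tbsp) × 4/5 × 15 mL/tbsp = 20 mL

brown sugar: 528 g; milk: 200 mL; heavy cream: 20 mL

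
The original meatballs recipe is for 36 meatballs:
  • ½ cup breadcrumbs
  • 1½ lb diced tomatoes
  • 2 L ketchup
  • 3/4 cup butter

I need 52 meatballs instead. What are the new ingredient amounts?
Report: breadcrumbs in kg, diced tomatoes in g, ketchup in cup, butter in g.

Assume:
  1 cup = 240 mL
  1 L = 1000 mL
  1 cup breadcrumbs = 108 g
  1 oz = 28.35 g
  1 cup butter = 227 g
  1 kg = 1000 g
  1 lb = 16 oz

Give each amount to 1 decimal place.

breadcrumbs: 0.1 kg; diced tomatoes: 982.8 g; ketchup: 12.0 cup; butter: 245.9 g

Scaling factor: 52/36 = 13/9.
breadcrumbs: 0.5 cup × 13/9 × 108 g/cup ÷ 1000 g/kg ≈ 0.1 kg
diced tomatoes: 1.5 lb × 13/9 × 16 oz/lb × 28.35 g/oz = 982.8 g
ketchup: 2 L × 13/9 × 1000 mL/L ÷ 240 mL/cup ≈ 12.0 cup
butter: 0.75 cup × 13/9 × 227 g/cup ≈ 245.9 g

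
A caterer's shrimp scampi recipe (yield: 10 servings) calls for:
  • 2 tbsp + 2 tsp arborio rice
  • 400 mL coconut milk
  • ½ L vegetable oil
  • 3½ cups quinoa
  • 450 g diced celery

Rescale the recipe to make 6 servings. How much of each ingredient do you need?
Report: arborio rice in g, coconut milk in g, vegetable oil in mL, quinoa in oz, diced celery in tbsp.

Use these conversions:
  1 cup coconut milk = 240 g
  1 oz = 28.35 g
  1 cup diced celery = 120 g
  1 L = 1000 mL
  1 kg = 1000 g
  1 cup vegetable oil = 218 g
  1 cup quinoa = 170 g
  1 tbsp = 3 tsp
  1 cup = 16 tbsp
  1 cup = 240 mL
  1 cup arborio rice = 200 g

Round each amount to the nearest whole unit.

arborio rice: 20 g; coconut milk: 240 g; vegetable oil: 300 mL; quinoa: 13 oz; diced celery: 36 tbsp

Scaling factor: 6/10 = 3/5 = 0.6.
arborio rice: (2 tbsp + 2 tsp = 8/3 tbsp) × 3/5 ÷ 16 tbsp/cup × 200 g/cup = 20 g
coconut milk: 400 mL × 3/5 ÷ 240 mL/cup × 240 g/cup = 240 g
vegetable oil: 0.5 L × 3/5 × 1000 mL/L = 300 mL
quinoa: 3.5 cup × 3/5 × 170 g/cup ÷ 28.35 g/oz ≈ 13 oz
diced celery: 450 g × 3/5 ÷ 120 g/cup × 16 tbsp/cup = 36 tbsp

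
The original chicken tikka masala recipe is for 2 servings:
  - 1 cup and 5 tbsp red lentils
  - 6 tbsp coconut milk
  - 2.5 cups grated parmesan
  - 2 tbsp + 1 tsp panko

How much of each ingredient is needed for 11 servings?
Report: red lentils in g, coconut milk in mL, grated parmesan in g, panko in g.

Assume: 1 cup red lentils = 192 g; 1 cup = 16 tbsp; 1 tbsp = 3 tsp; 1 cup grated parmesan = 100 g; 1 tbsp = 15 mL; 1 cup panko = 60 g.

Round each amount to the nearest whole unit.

Scaling factor: 11/2 = 5.5.
red lentils: (1 cup + 5 tbsp = 1.3125 cup) × 11/2 × 192 g/cup = 1386 g
coconut milk: 6 tbsp × 11/2 × 15 mL/tbsp = 495 mL
grated parmesan: 2.5 cup × 11/2 × 100 g/cup = 1375 g
panko: (2 tbsp + 1 tsp = 7/3 tbsp) × 11/2 ÷ 16 tbsp/cup × 60 g/cup ≈ 48 g

red lentils: 1386 g; coconut milk: 495 mL; grated parmesan: 1375 g; panko: 48 g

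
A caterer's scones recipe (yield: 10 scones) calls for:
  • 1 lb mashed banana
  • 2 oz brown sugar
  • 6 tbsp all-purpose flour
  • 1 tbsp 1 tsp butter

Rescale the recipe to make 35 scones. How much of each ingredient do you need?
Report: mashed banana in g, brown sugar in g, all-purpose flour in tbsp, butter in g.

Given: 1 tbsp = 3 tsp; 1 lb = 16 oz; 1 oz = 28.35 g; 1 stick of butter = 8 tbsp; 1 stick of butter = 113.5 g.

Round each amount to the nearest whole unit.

mashed banana: 1588 g; brown sugar: 198 g; all-purpose flour: 21 tbsp; butter: 66 g

Scaling factor: 35/10 = 7/2 = 3.5.
mashed banana: 1 lb × 7/2 × 16 oz/lb × 28.35 g/oz ≈ 1588 g
brown sugar: 2 oz × 7/2 × 28.35 g/oz ≈ 198 g
all-purpose flour: 6 tbsp × 7/2 = 21 tbsp
butter: (1 tbsp + 1 tsp = 4/3 tbsp) × 7/2 ÷ 8 tbsp/stick × 113.5 g/stick ≈ 66 g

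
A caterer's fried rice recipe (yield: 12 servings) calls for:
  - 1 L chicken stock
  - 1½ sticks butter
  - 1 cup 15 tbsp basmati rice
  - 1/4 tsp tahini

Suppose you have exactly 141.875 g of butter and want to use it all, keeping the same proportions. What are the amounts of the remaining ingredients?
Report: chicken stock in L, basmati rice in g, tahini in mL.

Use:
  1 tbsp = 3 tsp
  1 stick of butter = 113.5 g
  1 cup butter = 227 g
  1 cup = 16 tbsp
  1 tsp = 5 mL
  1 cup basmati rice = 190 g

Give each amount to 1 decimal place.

chicken stock: 0.8 L; basmati rice: 306.8 g; tahini: 1.0 mL

The original recipe has 170.25 g of butter, so the scaling factor is 141.875 ÷ 170.25 = 5/6.
chicken stock: 1 L × 5/6 ≈ 0.8 L
basmati rice: (1 cup + 15 tbsp = 1.9375 cup) × 5/6 × 190 g/cup ≈ 306.8 g
tahini: 0.25 tsp × 5/6 × 5 mL/tsp ≈ 1.0 mL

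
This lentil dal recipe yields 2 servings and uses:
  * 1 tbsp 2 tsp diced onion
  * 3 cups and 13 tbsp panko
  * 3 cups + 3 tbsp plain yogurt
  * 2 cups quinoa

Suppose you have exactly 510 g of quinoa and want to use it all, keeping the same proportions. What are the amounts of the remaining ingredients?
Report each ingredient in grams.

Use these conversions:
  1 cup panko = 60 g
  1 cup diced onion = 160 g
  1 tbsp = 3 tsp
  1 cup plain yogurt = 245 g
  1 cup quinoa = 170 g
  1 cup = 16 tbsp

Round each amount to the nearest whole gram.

The original recipe has 340 g of quinoa, so the scaling factor is 510 ÷ 340 = 3/2 = 1.5.
diced onion: (1 tbsp + 2 tsp = 5/3 tbsp) × 3/2 ÷ 16 tbsp/cup × 160 g/cup = 25 g
panko: (3 cup + 13 tbsp = 3.8125 cup) × 3/2 × 60 g/cup ≈ 343 g
plain yogurt: (3 cup + 3 tbsp = 3.1875 cup) × 3/2 × 245 g/cup ≈ 1171 g

diced onion: 25 g; panko: 343 g; plain yogurt: 1171 g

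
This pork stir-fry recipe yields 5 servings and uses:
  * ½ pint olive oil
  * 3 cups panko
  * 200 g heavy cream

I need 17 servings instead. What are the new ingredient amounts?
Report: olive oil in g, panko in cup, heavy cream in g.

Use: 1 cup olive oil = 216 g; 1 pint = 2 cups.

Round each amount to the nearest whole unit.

olive oil: 734 g; panko: 10 cup; heavy cream: 680 g

Scaling factor: 17/5 = 3.4.
olive oil: 0.5 pint × 17/5 × 2 cup/pint × 216 g/cup ≈ 734 g
panko: 3 cup × 17/5 ≈ 10 cup
heavy cream: 200 g × 17/5 = 680 g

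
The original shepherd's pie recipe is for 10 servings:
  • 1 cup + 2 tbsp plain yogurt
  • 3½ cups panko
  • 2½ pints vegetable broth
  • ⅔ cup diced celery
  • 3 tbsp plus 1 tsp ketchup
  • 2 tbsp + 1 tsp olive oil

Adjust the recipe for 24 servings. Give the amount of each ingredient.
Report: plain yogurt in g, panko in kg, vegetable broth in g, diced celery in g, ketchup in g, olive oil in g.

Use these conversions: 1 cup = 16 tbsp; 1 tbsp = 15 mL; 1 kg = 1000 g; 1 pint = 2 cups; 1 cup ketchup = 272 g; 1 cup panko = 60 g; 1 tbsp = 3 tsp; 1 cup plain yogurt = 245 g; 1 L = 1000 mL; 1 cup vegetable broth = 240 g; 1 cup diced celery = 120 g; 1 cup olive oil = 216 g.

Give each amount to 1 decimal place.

Scaling factor: 24/10 = 12/5 = 2.4.
plain yogurt: (1 cup + 2 tbsp = 1.125 cup) × 12/5 × 245 g/cup = 661.5 g
panko: 3.5 cup × 12/5 × 60 g/cup ÷ 1000 g/kg ≈ 0.5 kg
vegetable broth: 2.5 pint × 12/5 × 2 cup/pint × 240 g/cup = 2880.0 g
diced celery: 2/3 cup × 12/5 × 120 g/cup = 192.0 g
ketchup: (3 tbsp + 1 tsp = 10/3 tbsp) × 12/5 ÷ 16 tbsp/cup × 272 g/cup = 136.0 g
olive oil: (2 tbsp + 1 tsp = 7/3 tbsp) × 12/5 ÷ 16 tbsp/cup × 216 g/cup = 75.6 g

plain yogurt: 661.5 g; panko: 0.5 kg; vegetable broth: 2880.0 g; diced celery: 192.0 g; ketchup: 136.0 g; olive oil: 75.6 g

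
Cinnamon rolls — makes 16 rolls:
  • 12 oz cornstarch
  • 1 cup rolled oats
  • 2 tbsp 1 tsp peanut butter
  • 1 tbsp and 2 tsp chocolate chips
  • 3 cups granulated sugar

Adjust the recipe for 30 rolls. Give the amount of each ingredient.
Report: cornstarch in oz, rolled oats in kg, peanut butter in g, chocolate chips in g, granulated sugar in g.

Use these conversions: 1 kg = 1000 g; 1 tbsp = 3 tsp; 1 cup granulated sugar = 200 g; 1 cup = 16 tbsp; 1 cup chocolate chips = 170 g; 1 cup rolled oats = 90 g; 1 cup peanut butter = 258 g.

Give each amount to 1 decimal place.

Scaling factor: 30/16 = 15/8 = 1.875.
cornstarch: 12 oz × 15/8 = 22.5 oz
rolled oats: 1 cup × 15/8 × 90 g/cup ÷ 1000 g/kg ≈ 0.2 kg
peanut butter: (2 tbsp + 1 tsp = 7/3 tbsp) × 15/8 ÷ 16 tbsp/cup × 258 g/cup ≈ 70.5 g
chocolate chips: (1 tbsp + 2 tsp = 5/3 tbsp) × 15/8 ÷ 16 tbsp/cup × 170 g/cup ≈ 33.2 g
granulated sugar: 3 cup × 15/8 × 200 g/cup = 1125.0 g

cornstarch: 22.5 oz; rolled oats: 0.2 kg; peanut butter: 70.5 g; chocolate chips: 33.2 g; granulated sugar: 1125.0 g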